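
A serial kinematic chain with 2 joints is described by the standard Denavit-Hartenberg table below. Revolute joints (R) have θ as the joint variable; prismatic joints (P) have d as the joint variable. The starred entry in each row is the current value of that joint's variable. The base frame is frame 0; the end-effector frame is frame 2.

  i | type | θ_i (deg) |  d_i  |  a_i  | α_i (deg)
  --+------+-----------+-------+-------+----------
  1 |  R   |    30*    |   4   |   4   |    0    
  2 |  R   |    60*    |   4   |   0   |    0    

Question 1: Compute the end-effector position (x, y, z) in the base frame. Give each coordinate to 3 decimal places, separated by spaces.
3.464 2.000 8.000

after link 1: o_1 = (3.4641, 2.0000, 4.0000)
after link 2: o_2 = (3.4641, 2.0000, 8.0000)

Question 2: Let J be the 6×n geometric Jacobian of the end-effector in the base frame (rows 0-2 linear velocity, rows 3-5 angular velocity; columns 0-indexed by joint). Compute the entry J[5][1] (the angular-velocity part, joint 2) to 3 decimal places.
axis z_1 = (0.0000,0.0000,1.0000); lever o_n−o_1 = (0.0000,0.0000,4.0000)
cross product → J_v[:, 1] = (0.0000,0.0000,0.0000)
J_ω[:, 1] = z_1
entry J[5][1] = 1.0000

1.000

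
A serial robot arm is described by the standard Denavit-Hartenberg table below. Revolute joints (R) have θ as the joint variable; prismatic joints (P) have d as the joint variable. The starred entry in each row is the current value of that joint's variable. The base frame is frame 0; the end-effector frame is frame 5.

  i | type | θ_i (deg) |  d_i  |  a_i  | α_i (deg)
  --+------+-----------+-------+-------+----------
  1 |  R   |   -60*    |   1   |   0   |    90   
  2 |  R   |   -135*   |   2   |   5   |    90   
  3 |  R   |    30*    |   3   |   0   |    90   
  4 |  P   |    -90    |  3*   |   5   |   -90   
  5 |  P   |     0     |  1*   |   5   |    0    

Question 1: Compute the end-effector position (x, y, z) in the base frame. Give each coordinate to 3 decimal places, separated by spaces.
after link 1: o_1 = (0.0000, 0.0000, 1.0000)
after link 2: o_2 = (-3.4998, 2.0619, -2.5355)
after link 3: o_3 = (-4.5605, 3.8990, -0.4142)
after link 4: o_4 = (-1.0730, 3.0547, -5.0104)
after link 5: o_5 = (-0.0445, 0.2732, -9.1583)

-0.044 0.273 -9.158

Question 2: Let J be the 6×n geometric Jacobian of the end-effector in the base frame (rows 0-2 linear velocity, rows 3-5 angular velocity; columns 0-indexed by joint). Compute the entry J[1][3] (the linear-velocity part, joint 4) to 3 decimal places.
prismatic axis z_3 = (0.5732,0.7392,-0.3536)
J_v[:, 3] = z_3; J_ω[:, 3] = (0,0,0)
entry J[1][3] = 0.7392

0.739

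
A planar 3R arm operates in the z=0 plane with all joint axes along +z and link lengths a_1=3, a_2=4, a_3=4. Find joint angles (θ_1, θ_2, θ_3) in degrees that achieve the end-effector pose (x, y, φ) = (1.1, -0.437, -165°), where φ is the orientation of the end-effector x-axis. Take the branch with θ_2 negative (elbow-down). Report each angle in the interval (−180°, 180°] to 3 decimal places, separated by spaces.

60.008 -90.009 -135.000

wrist centre = target − a_3·(cos φ, sin φ) = (4.9637, 0.5983)
cos θ_2 = (24.9963−3²−4²)/(2·3·4) = -0.0002; θ_2 = -90.0089° (elbow-down)
β = atan2(0.5983,4.9637) = 6.8727°; ψ = atan2(-4.0000,2.9994) = -53.1358°
θ_1 = β − ψ = 60.0085°
θ_3 = φ − θ_1 − θ_2 = -134.9996° (wrapped to (-180°,180°])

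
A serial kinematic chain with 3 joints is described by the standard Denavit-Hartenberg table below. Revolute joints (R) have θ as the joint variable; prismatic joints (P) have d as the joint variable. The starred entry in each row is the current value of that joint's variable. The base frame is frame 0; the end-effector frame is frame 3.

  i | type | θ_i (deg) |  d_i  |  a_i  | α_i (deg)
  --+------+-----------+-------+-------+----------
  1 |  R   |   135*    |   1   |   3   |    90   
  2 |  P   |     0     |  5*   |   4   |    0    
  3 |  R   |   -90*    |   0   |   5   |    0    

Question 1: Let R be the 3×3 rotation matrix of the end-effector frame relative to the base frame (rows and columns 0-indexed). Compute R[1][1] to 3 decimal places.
End-effector y-axis (col 1 of R) = (-0.7071,0.7071,0.0000)
R[1][1] = 0.7071

0.707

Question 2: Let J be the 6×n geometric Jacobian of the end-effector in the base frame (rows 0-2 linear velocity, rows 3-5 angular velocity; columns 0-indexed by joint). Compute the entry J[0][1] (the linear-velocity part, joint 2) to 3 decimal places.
prismatic axis z_1 = (0.7071,0.7071,0.0000)
J_v[:, 1] = z_1; J_ω[:, 1] = (0,0,0)
entry J[0][1] = 0.7071

0.707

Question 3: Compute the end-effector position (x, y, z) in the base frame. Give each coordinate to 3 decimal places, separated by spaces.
after link 1: o_1 = (-2.1213, 2.1213, 1.0000)
after link 2: o_2 = (-1.4142, 8.4853, 1.0000)
after link 3: o_3 = (-1.4142, 8.4853, -4.0000)

-1.414 8.485 -4.000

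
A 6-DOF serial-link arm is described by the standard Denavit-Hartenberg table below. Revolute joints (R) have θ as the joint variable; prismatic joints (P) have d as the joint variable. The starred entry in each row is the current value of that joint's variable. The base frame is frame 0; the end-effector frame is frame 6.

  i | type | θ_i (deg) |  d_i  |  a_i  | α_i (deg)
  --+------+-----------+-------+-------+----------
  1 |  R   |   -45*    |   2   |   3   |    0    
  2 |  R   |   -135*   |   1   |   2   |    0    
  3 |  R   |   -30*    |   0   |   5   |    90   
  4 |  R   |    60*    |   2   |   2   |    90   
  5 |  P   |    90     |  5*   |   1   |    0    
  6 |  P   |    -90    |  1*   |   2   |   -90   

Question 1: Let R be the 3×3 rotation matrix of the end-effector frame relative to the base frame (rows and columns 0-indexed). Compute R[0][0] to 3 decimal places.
End-effector x-axis (col 0 of R) = (-0.4330,0.2500,0.8660)
R[0][0] = -0.4330

-0.433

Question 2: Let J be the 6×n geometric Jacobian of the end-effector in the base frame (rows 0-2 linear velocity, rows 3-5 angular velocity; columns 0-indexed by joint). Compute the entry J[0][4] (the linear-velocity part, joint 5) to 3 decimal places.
prismatic axis z_4 = (-0.7500,0.4330,-0.5000)
J_v[:, 4] = z_4; J_ω[:, 4] = (0,0,0)
entry J[0][4] = -0.7500

-0.750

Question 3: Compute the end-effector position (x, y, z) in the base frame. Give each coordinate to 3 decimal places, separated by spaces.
after link 1: o_1 = (2.1213, -2.1213, 2.0000)
after link 2: o_2 = (0.1213, -2.1213, 3.0000)
after link 3: o_3 = (-4.2088, 0.3787, 3.0000)
after link 4: o_4 = (-4.0748, 2.6107, 4.7321)
after link 5: o_5 = (-7.3248, 5.6418, 2.2321)
after link 6: o_6 = (-8.9409, 6.5748, 3.4641)

-8.941 6.575 3.464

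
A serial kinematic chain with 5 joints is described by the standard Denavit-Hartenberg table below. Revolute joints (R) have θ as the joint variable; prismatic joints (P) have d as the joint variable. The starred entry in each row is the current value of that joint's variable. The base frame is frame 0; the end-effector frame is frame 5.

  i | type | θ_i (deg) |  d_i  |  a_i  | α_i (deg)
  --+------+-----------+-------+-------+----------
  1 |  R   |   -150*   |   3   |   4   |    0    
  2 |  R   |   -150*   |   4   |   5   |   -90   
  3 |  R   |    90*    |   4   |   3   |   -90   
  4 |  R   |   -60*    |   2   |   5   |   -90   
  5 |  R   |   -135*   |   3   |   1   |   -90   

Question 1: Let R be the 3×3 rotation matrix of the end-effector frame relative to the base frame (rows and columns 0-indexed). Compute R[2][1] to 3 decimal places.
End-effector y-axis (col 1 of R) = (-0.4330,0.2500,0.8660)
R[2][1] = 0.8660

0.866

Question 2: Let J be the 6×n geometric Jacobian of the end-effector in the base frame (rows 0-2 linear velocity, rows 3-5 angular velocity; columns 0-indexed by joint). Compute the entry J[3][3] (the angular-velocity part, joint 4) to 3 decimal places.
axis z_3 = (-0.5000,-0.8660,-0.0000); lever o_n−o_3 = (-3.2742,-1.2355,-4.7445)
cross product → J_v[:, 3] = (4.1089,-2.3723,-2.2178)
J_ω[:, 3] = z_3
entry J[3][3] = -0.5000

-0.500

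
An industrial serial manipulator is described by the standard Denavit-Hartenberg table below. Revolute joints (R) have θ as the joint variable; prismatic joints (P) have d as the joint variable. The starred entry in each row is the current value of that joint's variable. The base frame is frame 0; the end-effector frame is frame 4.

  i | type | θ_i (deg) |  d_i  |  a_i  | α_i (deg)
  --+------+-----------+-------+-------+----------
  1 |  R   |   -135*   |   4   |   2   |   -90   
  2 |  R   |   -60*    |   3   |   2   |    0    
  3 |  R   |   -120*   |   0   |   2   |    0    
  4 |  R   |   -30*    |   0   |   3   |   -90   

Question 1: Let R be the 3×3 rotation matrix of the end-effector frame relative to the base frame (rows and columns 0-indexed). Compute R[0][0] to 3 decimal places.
0.612

End-effector x-axis (col 0 of R) = (0.6124,0.6124,-0.5000)
R[0][0] = 0.6124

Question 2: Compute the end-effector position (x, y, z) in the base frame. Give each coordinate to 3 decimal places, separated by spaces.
after link 1: o_1 = (-1.4142, -1.4142, 4.0000)
after link 2: o_2 = (0.0000, -4.2426, 5.7321)
after link 3: o_3 = (1.4142, -2.8284, 5.7321)
after link 4: o_4 = (3.2513, -0.9913, 4.2321)

3.251 -0.991 4.232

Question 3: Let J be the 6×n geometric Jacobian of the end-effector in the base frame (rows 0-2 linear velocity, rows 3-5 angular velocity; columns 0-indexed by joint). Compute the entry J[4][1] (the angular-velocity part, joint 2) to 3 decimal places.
-0.707

axis z_1 = (0.7071,-0.7071,0.0000); lever o_n−o_1 = (4.6655,0.4229,0.2321)
cross product → J_v[:, 1] = (-0.1641,-0.1641,3.5981)
J_ω[:, 1] = z_1
entry J[4][1] = -0.7071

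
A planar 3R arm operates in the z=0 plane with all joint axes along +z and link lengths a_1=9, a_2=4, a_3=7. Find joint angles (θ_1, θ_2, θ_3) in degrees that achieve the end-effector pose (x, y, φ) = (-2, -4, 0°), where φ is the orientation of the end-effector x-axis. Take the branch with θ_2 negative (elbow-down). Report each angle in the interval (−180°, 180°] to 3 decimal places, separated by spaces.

-132.075 -90.000 -137.925

wrist centre = target − a_3·(cos φ, sin φ) = (-9.0000, -4.0000)
cos θ_2 = (97.0000−9²−4²)/(2·9·4) = 0.0000; θ_2 = -90.0000° (elbow-down)
β = atan2(-4.0000,-9.0000) = -156.0375°; ψ = atan2(-4.0000,9.0000) = -23.9625°
θ_1 = β − ψ = -132.0750°
θ_3 = φ − θ_1 − θ_2 = -137.9250° (wrapped to (-180°,180°])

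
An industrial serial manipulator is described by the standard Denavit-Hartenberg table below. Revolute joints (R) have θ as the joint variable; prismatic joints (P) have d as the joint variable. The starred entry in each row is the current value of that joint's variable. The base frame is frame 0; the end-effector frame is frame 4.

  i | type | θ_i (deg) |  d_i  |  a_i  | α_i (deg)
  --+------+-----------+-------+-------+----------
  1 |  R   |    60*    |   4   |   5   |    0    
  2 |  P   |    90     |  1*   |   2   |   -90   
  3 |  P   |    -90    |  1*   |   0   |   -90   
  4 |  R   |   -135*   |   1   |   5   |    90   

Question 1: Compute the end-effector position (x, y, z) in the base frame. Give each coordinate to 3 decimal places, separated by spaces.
-2.366 1.902 1.464

after link 1: o_1 = (2.5000, 4.3301, 4.0000)
after link 2: o_2 = (0.7679, 5.3301, 5.0000)
after link 3: o_3 = (0.2679, 4.4641, 5.0000)
after link 4: o_4 = (-2.3658, 1.9022, 1.4645)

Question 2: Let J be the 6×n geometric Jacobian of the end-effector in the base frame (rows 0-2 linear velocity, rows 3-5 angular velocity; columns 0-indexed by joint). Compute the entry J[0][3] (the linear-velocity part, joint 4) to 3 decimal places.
-1.768

axis z_3 = (-0.8660,0.5000,-0.0000); lever o_n−o_3 = (-2.6338,-2.5619,-3.5355)
cross product → J_v[:, 3] = (-1.7678,-3.0619,3.5355)
J_ω[:, 3] = z_3
entry J[0][3] = -1.7678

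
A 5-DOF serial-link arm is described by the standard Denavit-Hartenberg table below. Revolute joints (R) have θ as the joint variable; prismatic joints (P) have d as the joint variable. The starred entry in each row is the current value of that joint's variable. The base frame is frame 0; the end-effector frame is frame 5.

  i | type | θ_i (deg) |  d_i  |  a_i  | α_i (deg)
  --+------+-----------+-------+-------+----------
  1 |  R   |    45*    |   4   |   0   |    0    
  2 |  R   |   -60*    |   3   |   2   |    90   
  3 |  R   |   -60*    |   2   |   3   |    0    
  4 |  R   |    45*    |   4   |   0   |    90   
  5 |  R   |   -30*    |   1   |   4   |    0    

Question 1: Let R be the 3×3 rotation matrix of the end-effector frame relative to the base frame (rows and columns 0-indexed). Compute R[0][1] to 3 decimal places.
0.242

End-effector y-axis (col 1 of R) = (0.2424,-0.9615,-0.1294)
R[0][1] = 0.2424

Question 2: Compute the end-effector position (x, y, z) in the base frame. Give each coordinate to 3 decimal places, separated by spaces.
5.328 -5.569 2.539

after link 1: o_1 = (0.0000, 0.0000, 4.0000)
after link 2: o_2 = (1.9319, -0.5176, 7.0000)
after link 3: o_3 = (2.8631, -2.8377, 4.4019)
after link 4: o_4 = (1.8278, -6.7014, 4.4019)
after link 5: o_5 = (5.3275, -5.5686, 2.5394)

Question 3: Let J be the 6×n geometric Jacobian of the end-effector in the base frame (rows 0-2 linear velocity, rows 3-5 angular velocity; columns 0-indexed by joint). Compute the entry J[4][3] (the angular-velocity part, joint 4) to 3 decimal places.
axis z_3 = (-0.2588,-0.9659,0.0000); lever o_n−o_3 = (2.4644,-2.7309,-1.8625)
cross product → J_v[:, 3] = (1.7990,-0.4821,3.0872)
J_ω[:, 3] = z_3
entry J[4][3] = -0.9659

-0.966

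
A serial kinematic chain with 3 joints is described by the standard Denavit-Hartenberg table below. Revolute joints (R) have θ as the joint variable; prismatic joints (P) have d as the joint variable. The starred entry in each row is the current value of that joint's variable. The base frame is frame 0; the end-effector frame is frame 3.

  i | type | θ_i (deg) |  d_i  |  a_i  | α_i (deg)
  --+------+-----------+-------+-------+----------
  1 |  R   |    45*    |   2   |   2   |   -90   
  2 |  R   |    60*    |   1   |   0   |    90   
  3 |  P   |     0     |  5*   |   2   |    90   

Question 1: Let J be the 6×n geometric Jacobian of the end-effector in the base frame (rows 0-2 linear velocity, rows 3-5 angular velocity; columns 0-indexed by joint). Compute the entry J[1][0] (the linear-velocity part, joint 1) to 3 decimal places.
axis z_0 = ẑ; lever o_n−o_0 = (4.4761,5.8903,2.7679)
cross product → J_v[:, 0] = (-5.8903,4.4761,0.0000)
J_ω[:, 0] = z_0
entry J[1][0] = 4.4761

4.476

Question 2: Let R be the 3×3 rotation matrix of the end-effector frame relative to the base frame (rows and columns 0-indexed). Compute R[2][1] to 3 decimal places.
End-effector y-axis (col 1 of R) = (0.6124,0.6124,0.5000)
R[2][1] = 0.5000

0.500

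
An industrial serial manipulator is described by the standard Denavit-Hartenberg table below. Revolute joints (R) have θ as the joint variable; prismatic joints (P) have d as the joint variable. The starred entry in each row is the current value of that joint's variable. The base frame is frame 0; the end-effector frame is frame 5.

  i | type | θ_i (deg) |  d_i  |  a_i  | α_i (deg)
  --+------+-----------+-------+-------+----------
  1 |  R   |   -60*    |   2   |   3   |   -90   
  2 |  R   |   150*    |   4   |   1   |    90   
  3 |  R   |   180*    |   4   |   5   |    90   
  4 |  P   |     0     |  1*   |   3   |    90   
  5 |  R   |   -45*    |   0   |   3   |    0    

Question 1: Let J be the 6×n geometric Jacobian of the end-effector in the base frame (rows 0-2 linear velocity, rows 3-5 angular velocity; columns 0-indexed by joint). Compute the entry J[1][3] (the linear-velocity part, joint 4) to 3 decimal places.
prismatic axis z_3 = (0.8660,0.5000,0.0000)
J_v[:, 3] = z_3; J_ω[:, 3] = (0,0,0)
entry J[1][3] = 0.5000

0.500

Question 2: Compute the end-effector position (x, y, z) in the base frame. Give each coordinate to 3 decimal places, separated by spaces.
after link 1: o_1 = (1.5000, -2.5981, 2.0000)
after link 2: o_2 = (4.5311, 0.1519, 1.5000)
after link 3: o_3 = (7.6962, -5.3301, 0.5359)
after link 4: o_4 = (9.8612, -7.0801, 2.0359)
after link 5: o_5 = (8.9427, -9.7318, 3.0966)

8.943 -9.732 3.097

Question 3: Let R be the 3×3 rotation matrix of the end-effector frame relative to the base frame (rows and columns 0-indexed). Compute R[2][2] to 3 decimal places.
0.866

End-effector z-axis (col 2 of R) = (-0.2500,0.4330,0.8660)
R[2][2] = 0.8660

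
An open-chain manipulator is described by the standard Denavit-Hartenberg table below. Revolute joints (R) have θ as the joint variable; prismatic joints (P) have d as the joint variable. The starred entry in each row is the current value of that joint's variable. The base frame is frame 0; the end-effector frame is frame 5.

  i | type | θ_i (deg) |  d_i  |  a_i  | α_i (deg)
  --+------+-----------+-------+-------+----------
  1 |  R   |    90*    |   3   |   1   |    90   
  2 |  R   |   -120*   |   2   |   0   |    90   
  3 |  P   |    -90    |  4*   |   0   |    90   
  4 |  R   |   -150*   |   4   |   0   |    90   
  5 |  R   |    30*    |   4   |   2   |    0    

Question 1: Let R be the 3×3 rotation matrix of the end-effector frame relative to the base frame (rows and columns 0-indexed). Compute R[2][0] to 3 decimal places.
End-effector x-axis (col 0 of R) = (0.7500,0.6250,0.2165)
R[2][0] = 0.2165

0.217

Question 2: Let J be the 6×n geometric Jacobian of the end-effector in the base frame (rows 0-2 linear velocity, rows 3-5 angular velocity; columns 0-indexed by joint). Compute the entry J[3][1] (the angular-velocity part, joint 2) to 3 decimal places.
1.000

axis z_1 = (1.0000,-0.0000,0.0000); lever o_n−o_1 = (5.5000,-3.2141,7.6292)
cross product → J_v[:, 1] = (-0.0000,-7.6292,-3.2141)
J_ω[:, 1] = z_1
entry J[3][1] = 1.0000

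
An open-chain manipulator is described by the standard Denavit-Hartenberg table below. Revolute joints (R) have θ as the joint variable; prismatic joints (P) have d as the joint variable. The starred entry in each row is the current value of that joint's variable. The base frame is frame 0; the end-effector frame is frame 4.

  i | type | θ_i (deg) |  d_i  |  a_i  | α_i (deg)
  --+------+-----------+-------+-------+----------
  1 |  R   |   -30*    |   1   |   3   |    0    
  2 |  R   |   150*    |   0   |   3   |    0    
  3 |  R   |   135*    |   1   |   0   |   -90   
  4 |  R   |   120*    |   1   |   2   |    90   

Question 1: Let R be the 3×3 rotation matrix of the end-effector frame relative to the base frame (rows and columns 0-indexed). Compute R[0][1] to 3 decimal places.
0.966

End-effector y-axis (col 1 of R) = (0.9659,-0.2588,0.0000)
R[0][1] = 0.9659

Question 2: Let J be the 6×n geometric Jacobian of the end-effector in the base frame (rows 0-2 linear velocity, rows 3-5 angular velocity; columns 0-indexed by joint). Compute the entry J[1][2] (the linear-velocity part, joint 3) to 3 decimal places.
1.225

axis z_2 = (0.0000,0.0000,1.0000); lever o_n−o_2 = (1.2247,0.7071,-0.7321)
cross product → J_v[:, 2] = (-0.7071,1.2247,0.0000)
J_ω[:, 2] = z_2
entry J[1][2] = 1.2247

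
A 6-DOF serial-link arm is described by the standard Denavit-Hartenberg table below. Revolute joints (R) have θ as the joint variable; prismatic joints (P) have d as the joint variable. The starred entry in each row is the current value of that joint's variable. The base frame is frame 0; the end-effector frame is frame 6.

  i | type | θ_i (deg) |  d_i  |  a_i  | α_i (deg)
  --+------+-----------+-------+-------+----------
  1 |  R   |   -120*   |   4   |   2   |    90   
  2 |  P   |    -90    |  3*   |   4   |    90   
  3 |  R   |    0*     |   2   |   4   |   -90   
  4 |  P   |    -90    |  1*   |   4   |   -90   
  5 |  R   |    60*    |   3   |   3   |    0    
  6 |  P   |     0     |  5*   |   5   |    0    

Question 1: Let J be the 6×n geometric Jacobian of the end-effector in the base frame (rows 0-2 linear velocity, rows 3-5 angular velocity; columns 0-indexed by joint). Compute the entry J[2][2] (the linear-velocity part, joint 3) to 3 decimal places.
axis z_2 = (0.5000,0.8660,-0.0000); lever o_n−o_2 = (10.1340,5.6962,-12.0000)
cross product → J_v[:, 2] = (-10.3923,6.0000,-5.9282)
J_ω[:, 2] = z_2
entry J[2][2] = -5.9282

-5.928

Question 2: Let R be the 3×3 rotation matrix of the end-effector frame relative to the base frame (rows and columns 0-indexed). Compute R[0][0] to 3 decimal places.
End-effector x-axis (col 0 of R) = (1.0000,0.0000,-0.0000)
R[0][0] = 1.0000

1.000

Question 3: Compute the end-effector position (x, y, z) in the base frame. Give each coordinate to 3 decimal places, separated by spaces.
6.536 5.464 -12.000

after link 1: o_1 = (-1.0000, -1.7321, 4.0000)
after link 2: o_2 = (-3.5981, -0.2321, 0.0000)
after link 3: o_3 = (-2.5981, 1.5000, -4.0000)
after link 4: o_4 = (-1.4641, 5.4641, -4.0000)
after link 5: o_5 = (1.5359, 5.4641, -7.0000)
after link 6: o_6 = (6.5359, 5.4641, -12.0000)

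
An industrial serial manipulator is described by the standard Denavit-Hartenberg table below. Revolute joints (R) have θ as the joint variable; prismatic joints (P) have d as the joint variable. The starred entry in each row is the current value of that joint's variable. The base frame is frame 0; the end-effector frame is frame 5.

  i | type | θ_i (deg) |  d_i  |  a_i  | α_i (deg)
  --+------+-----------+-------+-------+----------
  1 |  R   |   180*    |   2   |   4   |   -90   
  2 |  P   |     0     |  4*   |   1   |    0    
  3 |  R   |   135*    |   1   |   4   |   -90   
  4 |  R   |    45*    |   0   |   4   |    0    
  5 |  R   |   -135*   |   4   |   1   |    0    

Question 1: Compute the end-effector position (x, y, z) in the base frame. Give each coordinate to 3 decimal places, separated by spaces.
2.657 -3.172 -0.000

after link 1: o_1 = (-4.0000, 0.0000, 2.0000)
after link 2: o_2 = (-5.0000, -4.0000, 2.0000)
after link 3: o_3 = (-2.1716, -5.0000, -0.8284)
after link 4: o_4 = (-0.1716, -2.1716, -2.8284)
after link 5: o_5 = (2.6569, -3.1716, -0.0000)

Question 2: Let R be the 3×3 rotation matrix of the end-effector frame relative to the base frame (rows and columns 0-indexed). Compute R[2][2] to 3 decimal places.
End-effector z-axis (col 2 of R) = (0.7071,-0.0000,0.7071)
R[2][2] = 0.7071

0.707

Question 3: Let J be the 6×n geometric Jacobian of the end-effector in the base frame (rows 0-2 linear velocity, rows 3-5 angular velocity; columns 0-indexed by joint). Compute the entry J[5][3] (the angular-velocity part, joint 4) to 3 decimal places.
axis z_3 = (0.7071,-0.0000,0.7071); lever o_n−o_3 = (4.8284,1.8284,0.8284)
cross product → J_v[:, 3] = (-1.2929,2.8284,1.2929)
J_ω[:, 3] = z_3
entry J[5][3] = 0.7071

0.707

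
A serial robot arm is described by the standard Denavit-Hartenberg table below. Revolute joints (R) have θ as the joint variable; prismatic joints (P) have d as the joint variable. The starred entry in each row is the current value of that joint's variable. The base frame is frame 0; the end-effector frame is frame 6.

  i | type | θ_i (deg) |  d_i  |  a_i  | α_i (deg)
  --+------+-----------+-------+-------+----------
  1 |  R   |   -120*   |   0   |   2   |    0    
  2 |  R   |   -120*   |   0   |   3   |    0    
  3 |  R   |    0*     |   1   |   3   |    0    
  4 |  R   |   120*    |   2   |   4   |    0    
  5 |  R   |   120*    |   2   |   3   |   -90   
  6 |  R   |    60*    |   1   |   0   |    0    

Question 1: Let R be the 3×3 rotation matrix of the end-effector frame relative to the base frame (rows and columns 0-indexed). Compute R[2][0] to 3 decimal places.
End-effector x-axis (col 0 of R) = (0.5000,0.0000,-0.8660)
R[2][0] = -0.8660

-0.866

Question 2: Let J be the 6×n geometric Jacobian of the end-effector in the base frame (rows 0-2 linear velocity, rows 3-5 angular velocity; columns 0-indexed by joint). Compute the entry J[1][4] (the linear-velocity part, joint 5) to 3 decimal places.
3.000

axis z_4 = (0.0000,0.0000,1.0000); lever o_n−o_4 = (3.0000,1.0000,2.0000)
cross product → J_v[:, 4] = (-1.0000,3.0000,0.0000)
J_ω[:, 4] = z_4
entry J[1][4] = 3.0000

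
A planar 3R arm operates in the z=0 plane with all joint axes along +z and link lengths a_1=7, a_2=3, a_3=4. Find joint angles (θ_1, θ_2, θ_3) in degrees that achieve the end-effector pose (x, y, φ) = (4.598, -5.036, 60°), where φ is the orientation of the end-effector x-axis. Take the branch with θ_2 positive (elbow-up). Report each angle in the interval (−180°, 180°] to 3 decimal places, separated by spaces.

wrist centre = target − a_3·(cos φ, sin φ) = (2.5980, -8.5001)
cos θ_2 = (79.0013−7²−3²)/(2·7·3) = 0.5000; θ_2 = 59.9979° (elbow-up)
β = atan2(-8.5001,2.5980) = -73.0046°; ψ = atan2(2.5980,8.5001) = 16.9956°
θ_1 = β − ψ = -90.0001°
θ_3 = φ − θ_1 − θ_2 = 90.0022° (wrapped to (-180°,180°])

-90.000 59.998 90.002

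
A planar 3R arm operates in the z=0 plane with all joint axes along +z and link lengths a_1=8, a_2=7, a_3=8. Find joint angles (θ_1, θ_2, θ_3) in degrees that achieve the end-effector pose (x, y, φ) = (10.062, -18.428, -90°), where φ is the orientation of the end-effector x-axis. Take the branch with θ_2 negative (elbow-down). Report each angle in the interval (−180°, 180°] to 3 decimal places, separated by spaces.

-32.043 -30.008 -27.949

wrist centre = target − a_3·(cos φ, sin φ) = (10.0620, -10.4280)
cos θ_2 = (209.9870−8²−7²)/(2·8·7) = 0.8660; θ_2 = -30.0080° (elbow-down)
β = atan2(-10.4280,10.0620) = -46.0233°; ψ = atan2(-3.5008,14.0617) = -13.9803°
θ_1 = β − ψ = -32.0430°
θ_3 = φ − θ_1 − θ_2 = -27.9490° (wrapped to (-180°,180°])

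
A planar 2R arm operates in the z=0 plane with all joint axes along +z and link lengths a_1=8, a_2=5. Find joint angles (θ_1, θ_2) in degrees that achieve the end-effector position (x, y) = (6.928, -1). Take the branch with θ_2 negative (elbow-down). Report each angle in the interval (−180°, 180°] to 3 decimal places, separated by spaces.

30.000 -120.002

cos θ_2 = (48.9972−8²−5²)/(2·8·5) = -0.5000; θ_2 = -120.0023° (elbow-down)
β = atan2(-1.0000,6.9280) = -8.2134°; ψ = atan2(-4.3300,5.4998) = -38.2134°
θ_1 = β − ψ = 30.0000°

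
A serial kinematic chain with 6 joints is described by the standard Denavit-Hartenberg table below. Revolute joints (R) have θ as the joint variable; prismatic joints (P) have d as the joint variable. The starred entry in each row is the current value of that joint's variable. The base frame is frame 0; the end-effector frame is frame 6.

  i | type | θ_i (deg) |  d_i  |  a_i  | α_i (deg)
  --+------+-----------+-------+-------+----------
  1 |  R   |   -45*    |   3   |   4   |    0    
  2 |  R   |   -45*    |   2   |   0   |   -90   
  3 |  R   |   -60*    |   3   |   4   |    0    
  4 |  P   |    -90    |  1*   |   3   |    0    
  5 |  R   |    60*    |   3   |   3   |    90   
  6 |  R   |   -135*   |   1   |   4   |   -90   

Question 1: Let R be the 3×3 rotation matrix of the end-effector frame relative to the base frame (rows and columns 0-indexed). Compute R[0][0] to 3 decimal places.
-0.707

End-effector x-axis (col 0 of R) = (-0.7071,-0.0000,-0.7071)
R[0][0] = -0.7071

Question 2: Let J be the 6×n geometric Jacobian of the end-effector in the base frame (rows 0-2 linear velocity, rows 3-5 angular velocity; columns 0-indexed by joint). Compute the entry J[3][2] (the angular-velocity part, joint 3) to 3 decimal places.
1.000

axis z_2 = (1.0000,0.0000,0.0000); lever o_n−o_2 = (4.1716,1.5981,5.1357)
cross product → J_v[:, 2] = (0.0000,-5.1357,1.5981)
J_ω[:, 2] = z_2
entry J[3][2] = 1.0000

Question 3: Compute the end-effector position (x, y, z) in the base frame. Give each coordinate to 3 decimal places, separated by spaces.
after link 1: o_1 = (2.8284, -2.8284, 3.0000)
after link 2: o_2 = (2.8284, -2.8284, 5.0000)
after link 3: o_3 = (5.8284, -4.8284, 8.4641)
after link 4: o_4 = (6.8284, -2.2304, 9.9641)
after link 5: o_5 = (9.8284, -2.2304, 12.9641)
after link 6: o_6 = (7.0000, -1.2304, 10.1357)

7.000 -1.230 10.136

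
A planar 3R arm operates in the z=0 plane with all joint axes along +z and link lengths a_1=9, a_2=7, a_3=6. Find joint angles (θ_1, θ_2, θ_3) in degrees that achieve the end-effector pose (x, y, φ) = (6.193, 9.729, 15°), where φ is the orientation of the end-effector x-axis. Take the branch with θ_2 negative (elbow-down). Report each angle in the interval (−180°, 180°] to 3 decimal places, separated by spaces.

wrist centre = target − a_3·(cos φ, sin φ) = (0.3974, 8.1761)
cos θ_2 = (67.0063−9²−7²)/(2·9·7) = -0.4999; θ_2 = -119.9967° (elbow-down)
β = atan2(8.1761,0.3974) = 87.2170°; ψ = atan2(-6.0624,5.5004) = -47.7828°
θ_1 = β − ψ = 134.9998°
θ_3 = φ − θ_1 − θ_2 = -0.0031° (wrapped to (-180°,180°])

135.000 -119.997 -0.003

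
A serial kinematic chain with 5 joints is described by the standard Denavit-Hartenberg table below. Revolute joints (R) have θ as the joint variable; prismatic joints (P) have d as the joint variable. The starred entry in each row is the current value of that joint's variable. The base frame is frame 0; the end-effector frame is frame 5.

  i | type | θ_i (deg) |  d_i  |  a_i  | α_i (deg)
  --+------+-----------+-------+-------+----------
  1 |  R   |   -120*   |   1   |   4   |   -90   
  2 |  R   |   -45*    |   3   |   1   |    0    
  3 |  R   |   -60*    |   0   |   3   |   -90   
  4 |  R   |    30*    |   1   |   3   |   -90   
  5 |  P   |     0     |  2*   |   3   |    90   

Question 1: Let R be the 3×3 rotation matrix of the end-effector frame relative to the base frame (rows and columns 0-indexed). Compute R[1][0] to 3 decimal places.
End-effector x-axis (col 0 of R) = (-0.3209,0.4441,0.8365)
R[1][0] = 0.4441

0.444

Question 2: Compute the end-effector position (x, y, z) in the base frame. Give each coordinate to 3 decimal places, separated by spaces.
-3.405 -2.434 8.917

after link 1: o_1 = (-2.0000, -3.4641, 1.0000)
after link 2: o_2 = (0.2445, -5.5765, 1.7071)
after link 3: o_3 = (0.6328, -4.9040, 4.6049)
after link 4: o_4 = (-0.8130, -4.4082, 7.3733)
after link 5: o_5 = (-3.4053, -2.4340, 8.9169)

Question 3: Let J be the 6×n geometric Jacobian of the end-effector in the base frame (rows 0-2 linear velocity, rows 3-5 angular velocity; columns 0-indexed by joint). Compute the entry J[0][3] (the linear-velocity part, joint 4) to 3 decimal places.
axis z_3 = (-0.4830,-0.8365,0.2588); lever o_n−o_3 = (-4.0380,2.4701,4.3120)
cross product → J_v[:, 3] = (-4.2463,1.0374,-4.5708)
J_ω[:, 3] = z_3
entry J[0][3] = -4.2463

-4.246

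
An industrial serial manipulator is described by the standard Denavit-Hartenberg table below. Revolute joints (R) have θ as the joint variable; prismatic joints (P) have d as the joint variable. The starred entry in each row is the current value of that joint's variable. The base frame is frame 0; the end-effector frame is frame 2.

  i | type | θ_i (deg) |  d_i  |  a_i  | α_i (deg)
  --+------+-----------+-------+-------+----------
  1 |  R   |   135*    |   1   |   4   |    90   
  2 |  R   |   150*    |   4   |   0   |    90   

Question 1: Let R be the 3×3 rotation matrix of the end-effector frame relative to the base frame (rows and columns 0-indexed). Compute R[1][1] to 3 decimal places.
0.707

End-effector y-axis (col 1 of R) = (0.7071,0.7071,0.0000)
R[1][1] = 0.7071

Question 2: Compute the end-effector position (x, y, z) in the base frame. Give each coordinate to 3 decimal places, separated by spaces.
after link 1: o_1 = (-2.8284, 2.8284, 1.0000)
after link 2: o_2 = (0.0000, 5.6569, 1.0000)

0.000 5.657 1.000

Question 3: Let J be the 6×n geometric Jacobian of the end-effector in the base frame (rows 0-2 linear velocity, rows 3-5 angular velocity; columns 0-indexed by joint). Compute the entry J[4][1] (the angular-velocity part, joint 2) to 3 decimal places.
0.707

axis z_1 = (0.7071,0.7071,0.0000); lever o_n−o_1 = (2.8284,2.8284,0.0000)
cross product → J_v[:, 1] = (-0.0000,0.0000,-0.0000)
J_ω[:, 1] = z_1
entry J[4][1] = 0.7071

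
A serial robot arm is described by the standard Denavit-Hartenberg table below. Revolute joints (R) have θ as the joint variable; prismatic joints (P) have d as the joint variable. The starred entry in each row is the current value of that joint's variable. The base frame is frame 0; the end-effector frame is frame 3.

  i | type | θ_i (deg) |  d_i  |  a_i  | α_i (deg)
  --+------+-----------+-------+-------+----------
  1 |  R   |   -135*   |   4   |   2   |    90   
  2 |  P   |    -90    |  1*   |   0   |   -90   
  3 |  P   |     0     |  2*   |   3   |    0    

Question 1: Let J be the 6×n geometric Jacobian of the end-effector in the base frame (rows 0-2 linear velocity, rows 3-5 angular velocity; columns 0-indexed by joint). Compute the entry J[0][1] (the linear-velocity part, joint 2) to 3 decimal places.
-0.707

prismatic axis z_1 = (-0.7071,0.7071,0.0000)
J_v[:, 1] = z_1; J_ω[:, 1] = (0,0,0)
entry J[0][1] = -0.7071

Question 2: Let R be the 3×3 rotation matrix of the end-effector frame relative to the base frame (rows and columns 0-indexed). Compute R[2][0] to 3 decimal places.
End-effector x-axis (col 0 of R) = (-0.0000,-0.0000,-1.0000)
R[2][0] = -1.0000

-1.000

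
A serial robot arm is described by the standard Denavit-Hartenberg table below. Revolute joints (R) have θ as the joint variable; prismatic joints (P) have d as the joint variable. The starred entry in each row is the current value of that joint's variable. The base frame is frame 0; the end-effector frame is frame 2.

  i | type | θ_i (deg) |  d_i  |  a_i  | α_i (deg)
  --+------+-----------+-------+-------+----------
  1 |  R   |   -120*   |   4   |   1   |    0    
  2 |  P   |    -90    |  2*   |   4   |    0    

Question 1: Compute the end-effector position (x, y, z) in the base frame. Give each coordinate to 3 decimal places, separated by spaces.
-3.964 1.134 6.000

after link 1: o_1 = (-0.5000, -0.8660, 4.0000)
after link 2: o_2 = (-3.9641, 1.1340, 6.0000)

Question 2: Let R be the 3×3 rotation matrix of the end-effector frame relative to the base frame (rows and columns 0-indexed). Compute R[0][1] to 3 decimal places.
-0.500

End-effector y-axis (col 1 of R) = (-0.5000,-0.8660,0.0000)
R[0][1] = -0.5000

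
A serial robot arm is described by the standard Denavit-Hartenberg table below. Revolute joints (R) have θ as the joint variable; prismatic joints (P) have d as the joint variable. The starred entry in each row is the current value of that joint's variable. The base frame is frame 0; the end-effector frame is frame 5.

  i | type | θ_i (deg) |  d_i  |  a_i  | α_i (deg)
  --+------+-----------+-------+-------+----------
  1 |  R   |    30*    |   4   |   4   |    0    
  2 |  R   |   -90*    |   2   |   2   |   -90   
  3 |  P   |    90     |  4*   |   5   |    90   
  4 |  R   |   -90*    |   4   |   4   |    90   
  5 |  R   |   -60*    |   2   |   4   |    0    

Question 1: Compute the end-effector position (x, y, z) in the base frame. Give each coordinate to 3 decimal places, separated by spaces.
3.000 -1.196 3.000

after link 1: o_1 = (3.4641, 2.0000, 4.0000)
after link 2: o_2 = (4.4641, 0.2679, 6.0000)
after link 3: o_3 = (7.9282, 2.2679, 1.0000)
after link 4: o_4 = (6.4641, -3.1962, 1.0000)
after link 5: o_5 = (3.0000, -1.1962, 3.0000)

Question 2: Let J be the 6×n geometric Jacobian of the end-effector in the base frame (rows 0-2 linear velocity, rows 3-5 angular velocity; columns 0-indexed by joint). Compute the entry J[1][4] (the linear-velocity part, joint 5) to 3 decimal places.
-3.464

axis z_4 = (-0.0000,-0.0000,1.0000); lever o_n−o_4 = (-3.4641,2.0000,2.0000)
cross product → J_v[:, 4] = (-2.0000,-3.4641,-0.0000)
J_ω[:, 4] = z_4
entry J[1][4] = -3.4641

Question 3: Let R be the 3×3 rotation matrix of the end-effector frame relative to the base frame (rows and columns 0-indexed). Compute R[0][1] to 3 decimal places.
End-effector y-axis (col 1 of R) = (-0.5000,-0.8660,-0.0000)
R[0][1] = -0.5000

-0.500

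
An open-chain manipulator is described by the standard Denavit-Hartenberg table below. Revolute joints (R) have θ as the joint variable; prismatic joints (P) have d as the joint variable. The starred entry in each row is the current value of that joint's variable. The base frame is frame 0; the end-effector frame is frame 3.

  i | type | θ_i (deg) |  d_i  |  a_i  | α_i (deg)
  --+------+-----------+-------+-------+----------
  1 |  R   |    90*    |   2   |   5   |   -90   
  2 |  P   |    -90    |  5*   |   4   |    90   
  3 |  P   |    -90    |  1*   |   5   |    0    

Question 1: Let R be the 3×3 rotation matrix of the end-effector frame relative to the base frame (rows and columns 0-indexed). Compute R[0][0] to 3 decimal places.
1.000

End-effector x-axis (col 0 of R) = (1.0000,-0.0000,0.0000)
R[0][0] = 1.0000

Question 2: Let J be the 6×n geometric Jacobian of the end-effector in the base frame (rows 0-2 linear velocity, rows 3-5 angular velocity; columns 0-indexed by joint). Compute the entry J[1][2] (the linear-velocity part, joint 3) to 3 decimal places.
-1.000

prismatic axis z_2 = (-0.0000,-1.0000,0.0000)
J_v[:, 2] = z_2; J_ω[:, 2] = (0,0,0)
entry J[1][2] = -1.0000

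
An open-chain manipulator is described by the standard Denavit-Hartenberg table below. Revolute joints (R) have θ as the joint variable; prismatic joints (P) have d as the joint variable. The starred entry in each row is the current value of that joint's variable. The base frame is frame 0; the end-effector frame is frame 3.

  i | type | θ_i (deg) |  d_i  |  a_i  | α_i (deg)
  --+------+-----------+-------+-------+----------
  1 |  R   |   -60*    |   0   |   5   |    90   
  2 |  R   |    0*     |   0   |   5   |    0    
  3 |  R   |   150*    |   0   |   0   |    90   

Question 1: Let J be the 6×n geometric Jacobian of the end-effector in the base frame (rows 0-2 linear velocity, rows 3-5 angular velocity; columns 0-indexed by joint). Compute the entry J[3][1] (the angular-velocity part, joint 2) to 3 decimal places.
axis z_1 = (-0.8660,-0.5000,0.0000); lever o_n−o_1 = (2.5000,-4.3301,0.0000)
cross product → J_v[:, 1] = (0.0000,0.0000,5.0000)
J_ω[:, 1] = z_1
entry J[3][1] = -0.8660

-0.866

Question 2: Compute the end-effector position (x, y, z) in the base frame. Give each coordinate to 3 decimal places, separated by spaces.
after link 1: o_1 = (2.5000, -4.3301, 0.0000)
after link 2: o_2 = (5.0000, -8.6603, 0.0000)
after link 3: o_3 = (5.0000, -8.6603, 0.0000)

5.000 -8.660 0.000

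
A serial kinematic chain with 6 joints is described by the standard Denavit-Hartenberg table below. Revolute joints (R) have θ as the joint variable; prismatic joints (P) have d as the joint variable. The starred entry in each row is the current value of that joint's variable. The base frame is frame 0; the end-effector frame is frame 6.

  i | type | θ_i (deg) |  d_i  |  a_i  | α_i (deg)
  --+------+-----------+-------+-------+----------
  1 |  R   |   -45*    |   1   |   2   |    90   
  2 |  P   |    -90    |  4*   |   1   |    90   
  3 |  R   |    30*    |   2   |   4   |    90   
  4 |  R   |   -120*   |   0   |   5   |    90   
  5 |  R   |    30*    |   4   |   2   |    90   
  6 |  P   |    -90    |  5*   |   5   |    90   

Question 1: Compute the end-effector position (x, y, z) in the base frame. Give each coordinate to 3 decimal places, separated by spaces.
1.051 -10.963 1.449

after link 1: o_1 = (1.4142, -1.4142, 1.0000)
after link 2: o_2 = (-1.4142, -4.2426, 0.0000)
after link 3: o_3 = (-4.2426, -4.2426, -3.4641)
after link 4: o_4 = (-0.2969, -6.4206, -1.2990)
after link 5: o_5 = (1.4929, -3.9238, 1.9510)
after link 6: o_6 = (1.0509, -10.9631, 1.4486)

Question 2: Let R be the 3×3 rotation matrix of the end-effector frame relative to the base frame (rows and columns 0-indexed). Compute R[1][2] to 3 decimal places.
End-effector z-axis (col 2 of R) = (-0.9896,0.0711,-0.1250)
R[1][2] = 0.0711

0.071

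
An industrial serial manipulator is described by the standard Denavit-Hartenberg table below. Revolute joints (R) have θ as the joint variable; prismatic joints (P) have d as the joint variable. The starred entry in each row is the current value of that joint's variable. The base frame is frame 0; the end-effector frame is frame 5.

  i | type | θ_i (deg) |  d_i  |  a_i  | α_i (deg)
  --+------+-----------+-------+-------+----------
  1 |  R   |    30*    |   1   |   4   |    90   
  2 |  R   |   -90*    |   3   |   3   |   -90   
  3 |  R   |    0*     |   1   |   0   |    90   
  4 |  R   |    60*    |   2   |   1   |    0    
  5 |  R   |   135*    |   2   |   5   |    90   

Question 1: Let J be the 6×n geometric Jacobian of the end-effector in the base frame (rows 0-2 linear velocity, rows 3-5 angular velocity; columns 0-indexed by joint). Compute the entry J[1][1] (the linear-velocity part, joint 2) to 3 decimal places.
-0.665

axis z_1 = (0.5000,-0.8660,0.0000); lever o_n−o_1 = (3.9953,-5.7762,1.3296)
cross product → J_v[:, 1] = (-1.1515,-0.6648,0.5719)
J_ω[:, 1] = z_1
entry J[1][1] = -0.6648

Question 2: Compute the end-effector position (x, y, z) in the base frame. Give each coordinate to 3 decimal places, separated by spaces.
7.459 -3.776 2.330

after link 1: o_1 = (3.4641, 2.0000, 1.0000)
after link 2: o_2 = (4.9641, -0.5981, -2.0000)
after link 3: o_3 = (5.8301, -0.0981, -2.0000)
after link 4: o_4 = (7.5801, -1.3971, -2.5000)
after link 5: o_5 = (7.4594, -3.7762, 2.3296)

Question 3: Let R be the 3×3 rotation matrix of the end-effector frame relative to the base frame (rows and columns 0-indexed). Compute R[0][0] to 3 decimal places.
-0.224

End-effector x-axis (col 0 of R) = (-0.2241,-0.1294,0.9659)
R[0][0] = -0.2241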